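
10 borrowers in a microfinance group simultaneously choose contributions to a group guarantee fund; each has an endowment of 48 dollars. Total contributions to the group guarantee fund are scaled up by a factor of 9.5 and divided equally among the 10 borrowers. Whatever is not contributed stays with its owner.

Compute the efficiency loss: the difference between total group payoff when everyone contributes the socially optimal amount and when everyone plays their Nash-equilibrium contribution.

Each contributed unit returns 9.5/10 = 0.9500 to its contributor — below 1 — so contributing 0 is dominant for every player. At the Nash equilibrium everyone keeps their 48, and the group total is 10 × 48 = 480.
Each contributed unit returns 9.500 to the group as a whole (0.9500 to each of 10 players), which exceeds 1, so the social optimum is full contribution: group total = 9.500 × 480 = 4560.00.
Efficiency loss = 4560.00 − 480 = 4080.00.

4080.00 dollars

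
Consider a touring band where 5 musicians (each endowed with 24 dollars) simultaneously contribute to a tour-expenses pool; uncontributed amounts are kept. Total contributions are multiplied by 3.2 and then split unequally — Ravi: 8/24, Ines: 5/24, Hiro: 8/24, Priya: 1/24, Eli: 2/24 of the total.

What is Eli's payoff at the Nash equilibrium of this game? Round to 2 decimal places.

Each unit j contributes comes back to j as 3.2 × (j's share), so j prefers to contribute only if that share exceeds 1/3.2 = 0.3125; otherwise keeping the unit dominates.
Ravi and Hiro are above the threshold, contributing 24 each; the remaining 3 contribute 0. Total contributed: 48.
Eli keeps 24 and receives 3.2 × 48 × 2/24 = 12.80 from the tour-expenses pool, for a payoff of 36.80.

36.80 dollars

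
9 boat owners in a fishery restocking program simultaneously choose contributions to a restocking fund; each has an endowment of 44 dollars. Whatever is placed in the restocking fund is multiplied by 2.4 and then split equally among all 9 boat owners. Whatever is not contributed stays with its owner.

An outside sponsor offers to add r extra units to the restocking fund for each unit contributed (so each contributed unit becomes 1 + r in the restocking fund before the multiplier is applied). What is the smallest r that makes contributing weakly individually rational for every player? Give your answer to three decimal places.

With matching at rate r, one contributed unit becomes (1 + r) in the restocking fund and returns 2.4 × (1 + r) / 9 to the contributor.
Setting this equal to 1: 1 + r = 9/2.4 = 3.7500.
So the minimum matching rate is r = 3.7500 − 1 = 2.750.

2.750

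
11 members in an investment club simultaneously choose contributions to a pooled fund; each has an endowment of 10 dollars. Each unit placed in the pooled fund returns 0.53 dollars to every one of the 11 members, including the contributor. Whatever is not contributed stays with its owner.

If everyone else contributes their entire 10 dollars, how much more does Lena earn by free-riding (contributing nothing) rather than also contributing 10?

4.70 dollars

Switching from a contribution of 10 to 0 lets Lena keep an extra 10 dollars, but lowers the pooled fund by 10, which costs Lena their own share of that drop: 0.53 × 10 = 5.30.
Net gain = 10 − 5.30 = 4.70. The private return per contributed unit (0.53) is below 1, so free-riding is indeed the best response regardless of what the others do.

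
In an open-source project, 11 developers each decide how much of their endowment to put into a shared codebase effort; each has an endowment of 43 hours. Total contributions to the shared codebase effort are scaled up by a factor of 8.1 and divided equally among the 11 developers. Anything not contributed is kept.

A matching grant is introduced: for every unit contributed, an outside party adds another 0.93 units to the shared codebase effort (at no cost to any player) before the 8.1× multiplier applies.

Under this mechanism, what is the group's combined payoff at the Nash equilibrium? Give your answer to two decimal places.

The effective private return per unit is now 8.1 × 1.93 / 11 = 1.4212 > 1, so every player's dominant strategy flips to full contribution.
At the Nash equilibrium everyone contributes 43. Group total payoff = 8.1 × 1.93 × 473 = 7394.41.

7394.41 hours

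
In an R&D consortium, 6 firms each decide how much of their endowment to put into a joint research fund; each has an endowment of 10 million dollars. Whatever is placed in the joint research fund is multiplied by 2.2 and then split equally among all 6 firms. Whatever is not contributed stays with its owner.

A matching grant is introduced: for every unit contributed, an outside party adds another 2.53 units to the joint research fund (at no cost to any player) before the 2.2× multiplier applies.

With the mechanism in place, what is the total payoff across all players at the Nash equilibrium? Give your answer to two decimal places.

465.96 million dollars

With the mechanism, a contributed unit returns 2.2 × 3.53 / 6 = 1.2943 per unit of net cost to the contributor — now above 1 — so contributing fully is weakly dominant for every player.
So the Nash equilibrium is full contribution by all 6; the group earns 2.2 × 3.53 × 60 = 465.96.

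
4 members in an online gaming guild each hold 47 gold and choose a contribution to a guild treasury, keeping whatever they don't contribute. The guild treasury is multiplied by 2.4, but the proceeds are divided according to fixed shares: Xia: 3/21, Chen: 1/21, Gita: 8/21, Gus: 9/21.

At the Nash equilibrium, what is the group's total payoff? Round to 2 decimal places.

253.80 gold

A player with share s gets back 2.4·s per unit contributed, so full contribution is dominant for anyone with s > 1/2.4 = 0.4167 and zero contribution is dominant for anyone below.
Gus alone (share 9/21) is above the threshold, contributing 47; the remaining 3 contribute 0. Total contributed: 47.
The guild treasury pays out 2.4 × 47 = 112.80 in total (split across the unequal shares, but the aggregate is all that matters for the group sum).
The 3 free-riders keep 47 each, adding 141. Group total = 141 + 112.80 = 253.80.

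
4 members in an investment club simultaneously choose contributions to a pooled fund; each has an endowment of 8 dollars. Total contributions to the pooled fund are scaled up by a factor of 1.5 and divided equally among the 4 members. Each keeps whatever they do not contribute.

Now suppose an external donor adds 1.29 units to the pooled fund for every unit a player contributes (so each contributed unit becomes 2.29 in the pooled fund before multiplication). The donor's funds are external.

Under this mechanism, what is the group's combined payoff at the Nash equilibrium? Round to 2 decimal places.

32.00 dollars

Even with the mechanism, each unit contributed returns only 1.5 × 2.29 / 4 = 0.8588 per unit of net cost, so contributing nothing is still dominant.
At the Nash equilibrium no one contributes; group total payoff = 4 × 8 = 32.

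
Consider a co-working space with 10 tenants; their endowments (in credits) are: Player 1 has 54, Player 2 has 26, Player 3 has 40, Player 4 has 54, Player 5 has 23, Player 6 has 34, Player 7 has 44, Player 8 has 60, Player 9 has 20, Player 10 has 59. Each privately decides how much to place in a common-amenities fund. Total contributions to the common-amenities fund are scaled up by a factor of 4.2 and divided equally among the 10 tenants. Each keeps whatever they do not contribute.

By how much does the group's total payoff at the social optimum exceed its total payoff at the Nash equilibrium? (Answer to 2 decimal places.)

The private return per contributed unit is 4.2/10 = 0.4200 < 1 for every player regardless of endowment, so the Nash equilibrium is zero contribution and the group total is Σ E_j = 54 + 26 + 40 + 54 + 23 + 34 + 44 + 60 + 20 + 59 = 414.
Each contributed unit returns 4.200 to the group, so the social optimum is full contribution by everyone: group total = 4.200 × 414 = 1738.80.
Efficiency loss = (4.200 − 1) × 414 = 1324.80.

1324.80 credits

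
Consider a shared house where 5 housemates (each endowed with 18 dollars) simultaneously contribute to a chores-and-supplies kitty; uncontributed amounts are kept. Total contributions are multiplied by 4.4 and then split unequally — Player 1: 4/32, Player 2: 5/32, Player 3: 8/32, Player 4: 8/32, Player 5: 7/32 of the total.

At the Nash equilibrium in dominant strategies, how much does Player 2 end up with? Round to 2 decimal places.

A player with share s gets back 4.4·s per unit contributed, so full contribution is dominant for anyone with s > 1/4.4 = 0.2273 and zero contribution is dominant for anyone below.
Player 3 and Player 4 are above the threshold, contributing 18 each; the remaining 3 contribute 0. Total contributed: 36.
Player 2 keeps 18 and receives 4.4 × 36 × 5/32 = 24.75 from the chores-and-supplies kitty, for a payoff of 42.75.

42.75 dollars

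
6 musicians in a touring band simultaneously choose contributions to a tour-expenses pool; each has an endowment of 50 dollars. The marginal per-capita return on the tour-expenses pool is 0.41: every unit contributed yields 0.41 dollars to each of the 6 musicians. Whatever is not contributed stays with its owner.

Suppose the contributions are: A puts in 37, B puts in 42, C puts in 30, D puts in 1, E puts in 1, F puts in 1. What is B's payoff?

Total contributed: 37 + 42 + 30 + 1 + 1 + 1 = 112.
Each receives 0.41 × 112 = 45.92 from the tour-expenses pool.
B keeps 50 − 42 = 8, so B's payoff is 8 + 45.92 = 53.92.

53.92 dollars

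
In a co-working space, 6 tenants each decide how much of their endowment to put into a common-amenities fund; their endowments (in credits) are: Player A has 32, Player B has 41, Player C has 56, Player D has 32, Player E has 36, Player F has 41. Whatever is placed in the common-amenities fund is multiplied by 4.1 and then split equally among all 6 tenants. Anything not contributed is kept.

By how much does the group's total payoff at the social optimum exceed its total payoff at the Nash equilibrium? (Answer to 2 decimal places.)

The private return per contributed unit is 4.1/6 = 0.6833 < 1 for every player regardless of endowment, so the Nash equilibrium is zero contribution and the group total is Σ E_j = 32 + 41 + 56 + 32 + 36 + 41 = 238.
Each contributed unit returns 4.100 to the group, so the social optimum is full contribution by everyone: group total = 4.100 × 238 = 975.80.
Efficiency loss = (4.100 − 1) × 238 = 737.80.

737.80 credits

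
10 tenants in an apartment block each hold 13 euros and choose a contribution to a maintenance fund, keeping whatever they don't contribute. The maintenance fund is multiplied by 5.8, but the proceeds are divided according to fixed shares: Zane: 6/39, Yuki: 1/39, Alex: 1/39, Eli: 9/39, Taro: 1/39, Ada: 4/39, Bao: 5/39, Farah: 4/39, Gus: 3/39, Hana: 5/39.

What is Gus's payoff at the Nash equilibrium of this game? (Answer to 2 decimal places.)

18.80 euros

For player j, contributing a unit is worthwhile iff 5.8 × (j's share) ≥ 1, i.e. iff j's share is at least 0.1724.
Eli alone (share 9/39) is above the threshold, contributing 13; the remaining 9 contribute 0. Total contributed: 13.
Gus keeps 13 and receives 5.8 × 13 × 3/39 = 5.80 from the maintenance fund, for a payoff of 18.80.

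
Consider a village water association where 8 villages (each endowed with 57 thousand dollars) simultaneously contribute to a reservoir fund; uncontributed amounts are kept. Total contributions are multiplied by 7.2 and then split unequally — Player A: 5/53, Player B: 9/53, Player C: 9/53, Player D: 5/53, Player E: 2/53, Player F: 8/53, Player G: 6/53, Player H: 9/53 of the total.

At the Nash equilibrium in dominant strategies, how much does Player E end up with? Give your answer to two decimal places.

A player with share s gets back 7.2·s per unit contributed, so full contribution is dominant for anyone with s > 1/7.2 = 0.1389 and zero contribution is dominant for anyone below.
The shares above 0.1389 belong to Player B, Player C, Player F and Player H, contributing 57 each; the remaining 4 contribute 0. Total contributed: 228.
Player E keeps 57 and receives 7.2 × 228 × 2/53 = 61.95 from the reservoir fund, for a payoff of 118.95.

118.95 thousand dollars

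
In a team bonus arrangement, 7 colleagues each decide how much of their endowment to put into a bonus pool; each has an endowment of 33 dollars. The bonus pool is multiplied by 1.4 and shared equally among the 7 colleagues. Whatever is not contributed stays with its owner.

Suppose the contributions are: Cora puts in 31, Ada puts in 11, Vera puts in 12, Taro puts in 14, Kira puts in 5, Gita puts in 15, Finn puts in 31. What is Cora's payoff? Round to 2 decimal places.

Total contributed: 31 + 11 + 12 + 14 + 5 + 15 + 31 = 119.
Each receives 1.4 × 119 / 7 = 23.80 from the bonus pool.
Cora keeps 33 − 31 = 2, so Cora's payoff is 2 + 23.80 = 25.80.

25.80 dollars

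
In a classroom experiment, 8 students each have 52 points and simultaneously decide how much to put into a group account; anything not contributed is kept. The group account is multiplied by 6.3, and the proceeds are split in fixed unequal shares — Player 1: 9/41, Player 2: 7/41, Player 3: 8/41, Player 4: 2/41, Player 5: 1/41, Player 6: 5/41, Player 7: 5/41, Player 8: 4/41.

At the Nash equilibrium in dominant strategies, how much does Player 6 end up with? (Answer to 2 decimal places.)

Each unit j contributes comes back to j as 6.3 × (j's share), so j prefers to contribute only if that share exceeds 1/6.3 = 0.1587; otherwise keeping the unit dominates.
The shares above 0.1587 belong to Player 1, Player 2 and Player 3, contributing 52 each; the remaining 5 contribute 0. Total contributed: 156.
Player 6 keeps 52 and receives 6.3 × 156 × 5/41 = 119.85 from the group account, for a payoff of 171.85.

171.85 points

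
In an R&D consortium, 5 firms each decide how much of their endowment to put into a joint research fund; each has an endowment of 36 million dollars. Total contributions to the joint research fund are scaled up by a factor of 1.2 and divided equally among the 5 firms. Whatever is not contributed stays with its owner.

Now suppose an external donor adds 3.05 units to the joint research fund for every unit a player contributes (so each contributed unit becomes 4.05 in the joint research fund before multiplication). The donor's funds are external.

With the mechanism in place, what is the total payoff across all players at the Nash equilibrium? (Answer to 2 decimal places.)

180.00 million dollars

With the mechanism, a contributed unit returns 1.2 × 4.05 / 5 = 0.9720 per unit of net cost — still below 1 — so contributing 0 remains dominant for every player.
At the Nash equilibrium no one contributes; group total payoff = 5 × 36 = 180.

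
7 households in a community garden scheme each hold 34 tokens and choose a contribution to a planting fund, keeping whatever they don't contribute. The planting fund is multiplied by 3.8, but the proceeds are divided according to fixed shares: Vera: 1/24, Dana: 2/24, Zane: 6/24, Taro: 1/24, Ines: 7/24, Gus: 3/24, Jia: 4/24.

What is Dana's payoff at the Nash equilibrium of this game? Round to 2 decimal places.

44.77 tokens

Each unit j contributes comes back to j as 3.8 × (j's share), so j prefers to contribute only if that share exceeds 1/3.8 = 0.2632; otherwise keeping the unit dominates.
Only Ines (7/24) clears that bar, contributing 34; the remaining 6 contribute 0. Total contributed: 34.
Dana keeps 34 and receives 3.8 × 34 × 2/24 = 10.77 from the planting fund, for a payoff of 44.77.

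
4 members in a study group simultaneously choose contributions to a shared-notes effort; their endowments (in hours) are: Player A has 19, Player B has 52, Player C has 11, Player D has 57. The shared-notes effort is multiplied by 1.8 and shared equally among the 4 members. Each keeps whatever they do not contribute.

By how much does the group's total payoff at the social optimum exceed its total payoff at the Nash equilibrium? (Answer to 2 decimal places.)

The private return per contributed unit is 1.8/4 = 0.4500 < 1 for every player regardless of endowment, so the Nash equilibrium is zero contribution and the group total is Σ E_j = 19 + 52 + 11 + 57 = 139.
Each contributed unit returns 1.800 to the group, so the social optimum is full contribution by everyone: group total = 1.800 × 139 = 250.20.
Efficiency loss = (1.800 − 1) × 139 = 111.20.

111.20 hours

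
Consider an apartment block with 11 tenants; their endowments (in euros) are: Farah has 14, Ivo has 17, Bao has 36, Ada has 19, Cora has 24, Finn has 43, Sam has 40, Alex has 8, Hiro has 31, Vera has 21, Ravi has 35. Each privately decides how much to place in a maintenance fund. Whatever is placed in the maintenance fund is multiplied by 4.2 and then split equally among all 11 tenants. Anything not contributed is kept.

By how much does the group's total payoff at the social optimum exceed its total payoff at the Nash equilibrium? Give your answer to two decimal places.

921.60 euros

The private return per contributed unit is 4.2/11 = 0.3818 < 1 for every player regardless of endowment, so the Nash equilibrium is zero contribution and the group total is Σ E_j = 14 + 17 + 36 + 19 + 24 + 43 + 40 + 8 + 31 + 21 + 35 = 288.
Each contributed unit returns 4.200 to the group, so the social optimum is full contribution by everyone: group total = 4.200 × 288 = 1209.60.
Efficiency loss = (4.200 − 1) × 288 = 921.60.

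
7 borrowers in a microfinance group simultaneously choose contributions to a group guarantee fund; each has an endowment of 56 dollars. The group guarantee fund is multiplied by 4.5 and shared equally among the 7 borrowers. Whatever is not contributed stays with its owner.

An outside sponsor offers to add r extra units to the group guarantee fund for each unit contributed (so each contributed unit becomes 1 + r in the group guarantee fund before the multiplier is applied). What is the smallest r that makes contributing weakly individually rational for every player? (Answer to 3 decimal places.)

0.556

With matching at rate r, one contributed unit becomes (1 + r) in the group guarantee fund and returns 4.5 × (1 + r) / 7 to the contributor.
Setting this equal to 1: 1 + r = 7/4.5 = 1.5556.
So the minimum matching rate is r = 1.5556 − 1 = 0.556.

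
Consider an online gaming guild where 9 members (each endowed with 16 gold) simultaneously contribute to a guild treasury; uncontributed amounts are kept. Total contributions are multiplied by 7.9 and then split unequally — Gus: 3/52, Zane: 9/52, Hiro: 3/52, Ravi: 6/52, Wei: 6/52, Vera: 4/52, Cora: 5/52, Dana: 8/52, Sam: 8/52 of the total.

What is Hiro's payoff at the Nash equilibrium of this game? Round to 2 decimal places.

37.88 gold

Player j's private return per contributed unit is 7.9 × (j's share). Contributing is weakly dominant for j when that share is at least 1/7.9 = 0.1266, and contributing 0 is dominant otherwise.
The shares above 0.1266 belong to Zane, Dana and Sam, contributing 16 each; the remaining 6 contribute 0. Total contributed: 48.
Hiro keeps 16 and receives 7.9 × 48 × 3/52 = 21.88 from the guild treasury, for a payoff of 37.88.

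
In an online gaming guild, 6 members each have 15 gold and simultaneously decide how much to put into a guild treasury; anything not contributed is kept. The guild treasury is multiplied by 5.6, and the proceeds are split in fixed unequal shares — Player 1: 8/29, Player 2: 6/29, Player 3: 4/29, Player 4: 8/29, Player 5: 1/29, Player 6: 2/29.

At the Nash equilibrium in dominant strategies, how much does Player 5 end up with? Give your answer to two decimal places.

23.69 gold

For player j, contributing a unit is worthwhile iff 5.6 × (j's share) ≥ 1, i.e. iff j's share is at least 0.1786.
Player 1, Player 2 and Player 4 are above the threshold, contributing 15 each; the remaining 3 contribute 0. Total contributed: 45.
Player 5 keeps 15 and receives 5.6 × 45 × 1/29 = 8.69 from the guild treasury, for a payoff of 23.69.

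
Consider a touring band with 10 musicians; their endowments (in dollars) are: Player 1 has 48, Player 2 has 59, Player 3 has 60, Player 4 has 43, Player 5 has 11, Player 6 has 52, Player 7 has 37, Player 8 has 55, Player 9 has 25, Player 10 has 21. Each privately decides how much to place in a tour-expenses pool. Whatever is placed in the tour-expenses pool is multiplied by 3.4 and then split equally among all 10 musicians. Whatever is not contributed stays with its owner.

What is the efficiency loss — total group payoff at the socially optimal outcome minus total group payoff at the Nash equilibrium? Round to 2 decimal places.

The private return per contributed unit is 3.4/10 = 0.3400 < 1 for every player regardless of endowment, so the Nash equilibrium is zero contribution and the group total is Σ E_j = 48 + 59 + 60 + 43 + 11 + 52 + 37 + 55 + 25 + 21 = 411.
Each contributed unit returns 3.400 to the group, so the social optimum is full contribution by everyone: group total = 3.400 × 411 = 1397.40.
Efficiency loss = (3.400 − 1) × 411 = 986.40.

986.40 dollars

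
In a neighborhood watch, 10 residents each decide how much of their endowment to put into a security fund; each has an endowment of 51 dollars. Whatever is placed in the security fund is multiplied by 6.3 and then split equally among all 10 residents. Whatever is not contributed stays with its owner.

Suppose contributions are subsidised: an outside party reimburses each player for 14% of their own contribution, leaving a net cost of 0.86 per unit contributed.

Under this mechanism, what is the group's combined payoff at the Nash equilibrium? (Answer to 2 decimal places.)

The effective private return is (6.3/10) / 0.86 = 0.7326, which is still under 1, so the mechanism doesn't change anyone's dominant strategy: zero contribution.
At the Nash equilibrium no one contributes; group total payoff = 10 × 51 = 510.

510.00 dollars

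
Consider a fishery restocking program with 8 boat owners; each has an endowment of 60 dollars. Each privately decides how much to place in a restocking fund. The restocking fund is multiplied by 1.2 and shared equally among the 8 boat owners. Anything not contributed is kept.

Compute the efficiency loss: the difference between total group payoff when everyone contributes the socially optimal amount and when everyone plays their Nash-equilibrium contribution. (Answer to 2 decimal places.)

96.00 dollars

Each contributed unit returns 1.2/8 = 0.1500 to its contributor — below 1 — so contributing 0 is dominant for every player. At the Nash equilibrium everyone keeps their 60, and the group total is 8 × 60 = 480.
Each contributed unit returns 1.200 to the group as a whole (0.1500 to each of 8 players), which exceeds 1, so the social optimum is full contribution: group total = 1.200 × 480 = 576.00.
Efficiency loss = 576.00 − 480 = 96.00.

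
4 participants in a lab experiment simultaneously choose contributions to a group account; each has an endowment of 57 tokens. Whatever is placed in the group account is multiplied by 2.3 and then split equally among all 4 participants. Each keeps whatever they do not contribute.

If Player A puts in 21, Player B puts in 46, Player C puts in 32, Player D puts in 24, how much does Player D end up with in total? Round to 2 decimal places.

Total contributed: 21 + 46 + 32 + 24 = 123.
Each receives 2.3 × 123 / 4 = 70.73 from the group account.
Player D keeps 57 − 24 = 33, so Player D's payoff is 33 + 70.73 = 103.73.

103.73 tokens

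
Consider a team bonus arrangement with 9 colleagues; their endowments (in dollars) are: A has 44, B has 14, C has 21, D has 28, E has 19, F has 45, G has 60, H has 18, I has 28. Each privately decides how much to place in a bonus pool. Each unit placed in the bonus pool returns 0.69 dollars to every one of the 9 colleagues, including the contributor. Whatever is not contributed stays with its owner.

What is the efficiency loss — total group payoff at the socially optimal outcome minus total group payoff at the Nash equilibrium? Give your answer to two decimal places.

The private return per contributed unit is 0.69 < 1 for everyone, so the Nash equilibrium is zero contribution and the group total is Σ E_j = 44 + 14 + 21 + 28 + 19 + 45 + 60 + 18 + 28 = 277.
Each contributed unit returns 6.210 to the group, so the social optimum is full contribution by everyone: group total = 6.210 × 277 = 1720.17.
Efficiency loss = (6.210 − 1) × 277 = 1443.17.

1443.17 dollars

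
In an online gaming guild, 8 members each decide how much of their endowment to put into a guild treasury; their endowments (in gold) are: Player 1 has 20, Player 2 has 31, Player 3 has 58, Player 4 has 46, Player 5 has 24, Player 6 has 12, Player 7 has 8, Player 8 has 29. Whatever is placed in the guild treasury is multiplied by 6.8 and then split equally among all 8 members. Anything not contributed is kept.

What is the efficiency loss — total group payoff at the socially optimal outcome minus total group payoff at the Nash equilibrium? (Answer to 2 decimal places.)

The private return per contributed unit is 6.8/8 = 0.8500 < 1 for every player regardless of endowment, so the Nash equilibrium is zero contribution and the group total is Σ E_j = 20 + 31 + 58 + 46 + 24 + 12 + 8 + 29 = 228.
Each contributed unit returns 6.800 to the group, so the social optimum is full contribution by everyone: group total = 6.800 × 228 = 1550.40.
Efficiency loss = (6.800 − 1) × 228 = 1322.40.

1322.40 gold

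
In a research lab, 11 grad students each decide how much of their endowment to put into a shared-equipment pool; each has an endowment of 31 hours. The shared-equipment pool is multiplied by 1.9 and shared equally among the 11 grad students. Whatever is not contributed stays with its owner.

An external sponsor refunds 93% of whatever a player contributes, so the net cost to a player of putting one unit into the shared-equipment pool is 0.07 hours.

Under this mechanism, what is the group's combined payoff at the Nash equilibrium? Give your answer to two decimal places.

The effective private return per unit is now (1.9/11) / 0.07 = 2.4675 > 1, so every player's dominant strategy flips to full contribution.
So the Nash equilibrium is full contribution by all 11; the group earns 11 × (31 × 0.93 + 1.9 × 31) = 965.03.

965.03 hours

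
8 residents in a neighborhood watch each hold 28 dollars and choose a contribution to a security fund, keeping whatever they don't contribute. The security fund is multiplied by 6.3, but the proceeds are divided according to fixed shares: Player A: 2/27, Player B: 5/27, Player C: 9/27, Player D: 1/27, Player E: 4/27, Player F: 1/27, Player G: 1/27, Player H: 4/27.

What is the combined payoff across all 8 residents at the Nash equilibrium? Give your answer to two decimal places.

For player j, contributing a unit is worthwhile iff 6.3 × (j's share) ≥ 1, i.e. iff j's share is at least 0.1587.
Player B and Player C clear that bar, contributing 28 each; the remaining 6 contribute 0. Total contributed: 56.
The security fund pays out 6.3 × 56 = 352.80 in total (split across the unequal shares, but the aggregate is all that matters for the group sum).
The 6 free-riders keep 28 each, adding 168. Group total = 168 + 352.80 = 520.80.

520.80 dollars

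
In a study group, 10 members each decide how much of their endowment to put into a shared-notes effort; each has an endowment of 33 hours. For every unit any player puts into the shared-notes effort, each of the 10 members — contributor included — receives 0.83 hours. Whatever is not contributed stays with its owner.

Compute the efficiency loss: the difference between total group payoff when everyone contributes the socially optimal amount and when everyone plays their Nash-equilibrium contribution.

2409.00 hours

The private return per contributed unit is 0.83 < 1, so contributing 0 is dominant for every player. At the Nash equilibrium everyone keeps their 33, and the group total is 10 × 33 = 330.
Each contributed unit returns 8.300 to the group as a whole (0.83 to each of 10 players), which exceeds 1, so the social optimum is full contribution: group total = 8.300 × 330 = 2739.00.
Efficiency loss = 2739.00 − 330 = 2409.00.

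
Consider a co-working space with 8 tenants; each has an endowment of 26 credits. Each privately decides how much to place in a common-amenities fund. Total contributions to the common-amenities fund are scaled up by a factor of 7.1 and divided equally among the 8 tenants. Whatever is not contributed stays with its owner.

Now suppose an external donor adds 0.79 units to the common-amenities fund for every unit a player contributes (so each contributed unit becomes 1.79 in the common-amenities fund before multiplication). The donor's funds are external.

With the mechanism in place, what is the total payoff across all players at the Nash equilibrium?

2643.47 credits

The effective private return per unit is now 7.1 × 1.79 / 8 = 1.5886 > 1, so every player's dominant strategy flips to full contribution.
At the Nash equilibrium everyone contributes 26. Group total payoff = 7.1 × 1.79 × 208 = 2643.47.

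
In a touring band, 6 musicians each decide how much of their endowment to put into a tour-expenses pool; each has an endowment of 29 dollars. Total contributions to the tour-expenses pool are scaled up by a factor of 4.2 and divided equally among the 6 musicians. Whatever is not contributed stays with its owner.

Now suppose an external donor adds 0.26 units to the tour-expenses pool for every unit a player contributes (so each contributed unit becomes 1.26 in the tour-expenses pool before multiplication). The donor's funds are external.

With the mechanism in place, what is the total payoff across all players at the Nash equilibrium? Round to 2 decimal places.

Even with the mechanism, each unit contributed returns only 4.2 × 1.26 / 6 = 0.8820 per unit of net cost, so contributing nothing is still dominant.
Everyone keeps their endowment and the group total is 6 × 29 = 174.

174.00 dollars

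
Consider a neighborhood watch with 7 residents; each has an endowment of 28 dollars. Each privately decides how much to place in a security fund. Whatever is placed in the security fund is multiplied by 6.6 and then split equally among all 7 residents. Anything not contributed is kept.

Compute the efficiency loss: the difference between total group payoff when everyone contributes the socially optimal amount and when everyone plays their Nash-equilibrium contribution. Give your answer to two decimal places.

Each contributed unit returns 6.6/7 = 0.9429 to its contributor — below 1 — so contributing 0 is dominant for every player. At the Nash equilibrium everyone keeps their 28, and the group total is 7 × 28 = 196.
Each contributed unit returns 6.600 to the group as a whole (0.9429 to each of 7 players), which exceeds 1, so the social optimum is full contribution: group total = 6.600 × 196 = 1293.60.
Efficiency loss = 1293.60 − 196 = 1097.60.

1097.60 dollars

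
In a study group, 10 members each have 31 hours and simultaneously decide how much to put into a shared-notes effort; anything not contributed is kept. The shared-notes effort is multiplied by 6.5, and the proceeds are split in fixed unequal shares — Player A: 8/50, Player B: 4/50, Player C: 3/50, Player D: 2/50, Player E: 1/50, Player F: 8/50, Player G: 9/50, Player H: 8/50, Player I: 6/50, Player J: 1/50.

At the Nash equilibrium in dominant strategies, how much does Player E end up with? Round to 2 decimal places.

A player with share s gets back 6.5·s per unit contributed, so full contribution is dominant for anyone with s > 1/6.5 = 0.1538 and zero contribution is dominant for anyone below.
The shares above 0.1538 belong to Player A, Player F, Player G and Player H, contributing 31 each; the remaining 6 contribute 0. Total contributed: 124.
Player E keeps 31 and receives 6.5 × 124 × 1/50 = 16.12 from the shared-notes effort, for a payoff of 47.12.

47.12 hours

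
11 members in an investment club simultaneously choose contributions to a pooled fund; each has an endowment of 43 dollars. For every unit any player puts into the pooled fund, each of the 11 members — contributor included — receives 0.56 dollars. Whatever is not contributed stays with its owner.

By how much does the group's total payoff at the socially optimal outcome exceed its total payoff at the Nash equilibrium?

The private return per contributed unit is 0.56 < 1, so contributing 0 is dominant for every player. At the Nash equilibrium everyone keeps their 43, and the group total is 11 × 43 = 473.
Each contributed unit returns 6.160 to the group as a whole (0.56 to each of 11 players), which exceeds 1, so the social optimum is full contribution: group total = 6.160 × 473 = 2913.68.
Efficiency loss = 2913.68 − 473 = 2440.68.

2440.68 dollars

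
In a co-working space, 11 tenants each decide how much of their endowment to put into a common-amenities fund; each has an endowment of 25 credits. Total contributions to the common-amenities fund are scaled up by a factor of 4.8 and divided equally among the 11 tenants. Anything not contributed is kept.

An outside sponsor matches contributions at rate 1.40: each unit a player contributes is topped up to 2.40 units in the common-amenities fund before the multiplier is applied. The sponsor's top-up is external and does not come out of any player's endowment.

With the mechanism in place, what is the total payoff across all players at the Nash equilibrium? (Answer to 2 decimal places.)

3168.00 credits

The effective private return per unit is now 4.8 × 2.40 / 11 = 1.0473 > 1, so every player's dominant strategy flips to full contribution.
So the Nash equilibrium is full contribution by all 11; the group earns 4.8 × 2.40 × 275 = 3168.00.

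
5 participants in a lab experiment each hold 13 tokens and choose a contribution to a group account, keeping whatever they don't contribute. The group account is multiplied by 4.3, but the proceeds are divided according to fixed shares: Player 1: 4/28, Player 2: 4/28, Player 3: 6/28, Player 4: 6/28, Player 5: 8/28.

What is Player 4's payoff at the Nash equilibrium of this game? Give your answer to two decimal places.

A player with share s gets back 4.3·s per unit contributed, so full contribution is dominant for anyone with s > 1/4.3 = 0.2326 and zero contribution is dominant for anyone below.
The only share above 0.2326 is Player 5's 8/28, contributing 13; the remaining 4 contribute 0. Total contributed: 13.
Player 4 keeps 13 and receives 4.3 × 13 × 6/28 = 11.98 from the group account, for a payoff of 24.98.

24.98 tokens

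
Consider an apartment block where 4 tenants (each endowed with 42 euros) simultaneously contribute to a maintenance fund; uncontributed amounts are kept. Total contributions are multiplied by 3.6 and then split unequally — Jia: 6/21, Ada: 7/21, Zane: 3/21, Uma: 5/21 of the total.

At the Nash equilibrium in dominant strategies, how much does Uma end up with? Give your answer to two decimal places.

A player with share s gets back 3.6·s per unit contributed, so full contribution is dominant for anyone with s > 1/3.6 = 0.2778 and zero contribution is dominant for anyone below.
The shares above 0.2778 belong to Jia and Ada, contributing 42 each; the remaining 2 contribute 0. Total contributed: 84.
Uma keeps 42 and receives 3.6 × 84 × 5/21 = 72.00 from the maintenance fund, for a payoff of 114.00.

114.00 euros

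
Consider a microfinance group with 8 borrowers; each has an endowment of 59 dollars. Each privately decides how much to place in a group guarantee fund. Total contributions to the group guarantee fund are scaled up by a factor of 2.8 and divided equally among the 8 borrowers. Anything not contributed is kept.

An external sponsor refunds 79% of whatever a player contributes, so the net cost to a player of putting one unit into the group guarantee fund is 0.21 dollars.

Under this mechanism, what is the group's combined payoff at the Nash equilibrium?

1694.48 dollars

With the mechanism, a contributed unit returns (2.8/8) / 0.21 = 1.6667 per unit of net cost to the contributor — now above 1 — so contributing fully is weakly dominant for every player.
At the Nash equilibrium everyone contributes 59. Group total payoff = 8 × (59 × 0.79 + 2.8 × 59) = 1694.48.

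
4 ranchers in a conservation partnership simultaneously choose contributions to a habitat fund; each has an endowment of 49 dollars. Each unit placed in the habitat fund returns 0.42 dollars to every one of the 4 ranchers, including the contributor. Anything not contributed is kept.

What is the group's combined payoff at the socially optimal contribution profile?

Each contributed unit returns 1.680 to the group as a whole (0.42 to each of 4 players), which exceeds 1, so the social optimum is full contribution: group total = 1.680 × 196 = 329.28.

329.28 dollars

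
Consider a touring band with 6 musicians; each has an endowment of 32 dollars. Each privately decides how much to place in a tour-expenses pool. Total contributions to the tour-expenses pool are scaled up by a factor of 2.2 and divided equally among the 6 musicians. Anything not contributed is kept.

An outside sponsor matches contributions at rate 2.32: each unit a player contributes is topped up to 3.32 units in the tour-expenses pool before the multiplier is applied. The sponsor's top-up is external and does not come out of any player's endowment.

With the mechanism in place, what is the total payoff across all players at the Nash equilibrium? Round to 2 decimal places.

1402.37 dollars

The effective private return per unit is now 2.2 × 3.32 / 6 = 1.2173 > 1, so every player's dominant strategy flips to full contribution.
At the Nash equilibrium everyone contributes 32. Group total payoff = 2.2 × 3.32 × 192 = 1402.37.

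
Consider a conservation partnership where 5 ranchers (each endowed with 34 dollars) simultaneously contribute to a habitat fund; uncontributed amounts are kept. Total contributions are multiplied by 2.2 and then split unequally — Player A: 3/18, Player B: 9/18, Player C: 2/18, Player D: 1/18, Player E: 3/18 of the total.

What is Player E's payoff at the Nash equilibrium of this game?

46.47 dollars

For player j, contributing a unit is worthwhile iff 2.2 × (j's share) ≥ 1, i.e. iff j's share is at least 0.4545.
Player B alone (share 9/18) is above the threshold, contributing 34; the remaining 4 contribute 0. Total contributed: 34.
Player E keeps 34 and receives 2.2 × 34 × 3/18 = 12.47 from the habitat fund, for a payoff of 46.47.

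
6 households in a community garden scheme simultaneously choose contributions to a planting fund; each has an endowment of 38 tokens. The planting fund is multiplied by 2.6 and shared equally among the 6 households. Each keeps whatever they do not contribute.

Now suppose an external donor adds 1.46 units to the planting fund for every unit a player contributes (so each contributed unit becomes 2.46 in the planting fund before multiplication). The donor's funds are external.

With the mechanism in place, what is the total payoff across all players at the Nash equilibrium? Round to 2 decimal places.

With the mechanism, a contributed unit returns 2.6 × 2.46 / 6 = 1.0660 per unit of net cost to the contributor — now above 1 — so contributing fully is weakly dominant for every player.
So the Nash equilibrium is full contribution by all 6; the group earns 2.6 × 2.46 × 228 = 1458.29.

1458.29 tokens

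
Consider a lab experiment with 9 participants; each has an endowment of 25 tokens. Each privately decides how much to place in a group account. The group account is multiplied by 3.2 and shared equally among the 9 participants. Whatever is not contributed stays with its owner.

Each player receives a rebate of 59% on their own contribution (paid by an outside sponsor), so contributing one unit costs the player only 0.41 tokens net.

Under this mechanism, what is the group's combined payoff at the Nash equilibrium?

The effective private return is (3.2/9) / 0.41 = 0.8672, which is still under 1, so the mechanism doesn't change anyone's dominant strategy: zero contribution.
At the Nash equilibrium no one contributes; group total payoff = 9 × 25 = 225.

225.00 tokens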